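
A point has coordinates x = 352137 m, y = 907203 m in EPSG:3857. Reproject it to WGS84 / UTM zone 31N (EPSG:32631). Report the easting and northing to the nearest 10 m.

Web Mercator inverse (R = 6378137 m) → φ = 8.12220223°, λ = 3.16330049°.
UTM 31N forward: E = 517990.206 m, N = 897811.159 m.

E 517990 m, N 897810 m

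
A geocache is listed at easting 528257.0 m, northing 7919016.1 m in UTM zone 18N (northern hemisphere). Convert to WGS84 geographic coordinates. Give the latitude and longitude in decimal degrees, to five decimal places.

Zone 18N: λ₀ = -75°, k₀ = 0.9996, false easting 500000 m.
Meridian distance M = (N − FN)/k₀ = 7922185.0 m.
Inverse transverse Mercator on WGS84 gives φ = 71.37149983°, λ = -74.20740073°.

lat 71.37150°, lon -74.20740°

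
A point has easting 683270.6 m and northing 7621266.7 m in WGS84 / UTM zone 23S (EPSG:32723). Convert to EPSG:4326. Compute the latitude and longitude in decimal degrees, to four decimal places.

lat -21.5019°, lon -43.2308°

Zone 23S: λ₀ = -45°, k₀ = 0.9996, false easting 500000 m, false northing 10000000 m.
Meridian distance M = (N − FN)/k₀ = -2379685.2 m.
Inverse transverse Mercator on WGS84 gives φ = -21.50190016°, λ = -43.23080008°.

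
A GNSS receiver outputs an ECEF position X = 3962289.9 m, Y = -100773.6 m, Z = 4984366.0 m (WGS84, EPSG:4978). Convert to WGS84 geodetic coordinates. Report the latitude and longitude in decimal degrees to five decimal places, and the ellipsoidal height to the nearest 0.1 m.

λ = atan2(Y, X) = -1.45689933°; p = √(X²+Y²) = 3963571.2 m.
Bowring's method on WGS84 (a = 6378137 m, b = 6356752.314 m) gives φ = 51.69550023°, h = 3175.765 m.

lat 51.69550°, lon -1.45690°, h 3175.8 m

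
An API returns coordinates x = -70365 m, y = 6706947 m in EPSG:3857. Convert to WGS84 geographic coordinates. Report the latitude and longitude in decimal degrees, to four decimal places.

R = 6378137 m. λ = x/R = -0.63209955°.
φ = 2·arctan(exp(y/R)) − 90° = 2·arctan(2.86209) − 90° = 51.48169837°.

lat 51.4817°, lon -0.6321°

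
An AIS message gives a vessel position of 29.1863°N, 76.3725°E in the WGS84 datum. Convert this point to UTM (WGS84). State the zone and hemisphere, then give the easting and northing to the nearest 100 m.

Longitude 76.3725° lies in the 6° band [72°, 78°), giving zone 43; latitude is north of the equator, so 43N.
Zone 43 central meridian λ₀ = 6×43 − 183 = 75°; Δλ = +1.3725°.
Transverse Mercator on WGS84 with k₀ = 0.9996 gives E = 633447.737 m, N = 3229405.876 m.

Zone 43N: E 633400 m, N 3229400 m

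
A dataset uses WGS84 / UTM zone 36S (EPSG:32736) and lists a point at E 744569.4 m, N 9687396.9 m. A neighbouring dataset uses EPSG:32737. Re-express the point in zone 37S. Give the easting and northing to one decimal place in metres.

UTM 36S → geographic: φ = -2.82610002°, λ = 35.20000012°.
UTM 37S (λ₀ = 39°) forward: E = 77355.457 m, N = 9686936.693 m.

E 77355.5 m, N 9686936.7 m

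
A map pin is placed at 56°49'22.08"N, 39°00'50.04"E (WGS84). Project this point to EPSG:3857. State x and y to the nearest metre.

Web Mercator is spherical with R = a = 6378137 m.
x = R·λ = 6378137 × 0.680921009 = 4343007.482 m.
y = R·ln tan(π/4 + φ/2) = 6378137 × 1.211009805 = 7723986.443 m.

x 4343007 m, y 7723986 m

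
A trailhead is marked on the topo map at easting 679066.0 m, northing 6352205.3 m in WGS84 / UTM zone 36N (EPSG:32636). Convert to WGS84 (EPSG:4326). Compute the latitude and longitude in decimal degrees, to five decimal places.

Zone 36N: λ₀ = 33°, k₀ = 0.9996, false easting 500000 m.
Meridian distance M = (N − FN)/k₀ = 6354747.2 m.
Inverse transverse Mercator on WGS84 gives φ = 57.27769984°, λ = 35.97040032°.

lat 57.27770°, lon 35.97040°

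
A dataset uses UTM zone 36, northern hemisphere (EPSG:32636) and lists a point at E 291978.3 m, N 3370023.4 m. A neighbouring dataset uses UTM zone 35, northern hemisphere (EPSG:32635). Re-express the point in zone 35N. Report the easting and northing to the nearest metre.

UTM 36N → geographic: φ = 30.44440027°, λ = 30.83370020°.
UTM 35N (λ₀ = 27°) forward: E = 868227.568 m, N = 3374278.182 m.

E 868228 m, N 3374278 m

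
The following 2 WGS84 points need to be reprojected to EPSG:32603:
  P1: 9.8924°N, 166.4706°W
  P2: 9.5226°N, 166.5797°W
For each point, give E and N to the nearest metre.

P1: E 338759 m, N 1093871 m; P2: E 326604 m, N 1053026 m

UTM zone 3N: λ₀ = -165°, k₀ = 0.9996.
P1 (9.8924°, -166.4706°) → (338759.333, 1093871.450) m.
P2 (9.5226°, -166.5797°) → (326604.339, 1053025.735) m.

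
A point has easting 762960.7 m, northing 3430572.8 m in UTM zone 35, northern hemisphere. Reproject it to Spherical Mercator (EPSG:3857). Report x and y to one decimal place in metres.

x 3312133.4 m, y 3630074.2 m

Unproject from UTM 35N (λ₀ = 27°) → φ = 30.97940022°, λ = 29.75340030°.
Web Mercator (R = 6378137 m): x = 3312133.371 m, y = 3630074.159 m.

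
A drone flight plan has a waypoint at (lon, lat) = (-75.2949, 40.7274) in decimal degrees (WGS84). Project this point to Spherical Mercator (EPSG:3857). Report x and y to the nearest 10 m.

x -8381790 m, y 4972220 m

Web Mercator is spherical with R = a = 6378137 m.
x = R·λ = 6378137 × -1.314143915 = -8381789.927 m.
y = R·ln tan(π/4 + φ/2) = 6378137 × 0.779571840 = 4972215.995 m.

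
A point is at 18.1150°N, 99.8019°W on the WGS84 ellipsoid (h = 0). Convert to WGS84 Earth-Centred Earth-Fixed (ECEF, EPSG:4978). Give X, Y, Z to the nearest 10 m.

WGS84: a = 6378137 m, e² = 0.006694380; N(φ) = a/√(1−e²sin²φ) = 6380201.891 m.
X = (N+h)·cosφ·cosλ = -1032342.281 m; Y = (N+h)·cosφ·sinλ = -5975442.931 m; Z = (N(1−e²)+h)·sinφ = 1970485.870 m.

X -1032340 m, Y -5975440 m, Z 1970490 m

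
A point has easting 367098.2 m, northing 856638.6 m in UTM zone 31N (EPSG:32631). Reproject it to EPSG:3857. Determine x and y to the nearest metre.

x 199796 m, y 865155 m

Unproject from UTM 31N (λ₀ = 3°) → φ = 7.74810045°, λ = 1.79480015°.
Web Mercator (R = 6378137 m): x = 199796.239 m, y = 865155.497 m.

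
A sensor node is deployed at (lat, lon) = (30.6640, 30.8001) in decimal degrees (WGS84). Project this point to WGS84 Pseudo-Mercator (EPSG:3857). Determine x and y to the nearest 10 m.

Web Mercator is spherical with R = a = 6378137 m.
x = R·λ = 6378137 × 0.537563155 = 3428651.448 m.
y = R·ln tan(π/4 + φ/2) = 6378137 × 0.562733224 = 3589189.597 m.

x 3428650 m, y 3589190 m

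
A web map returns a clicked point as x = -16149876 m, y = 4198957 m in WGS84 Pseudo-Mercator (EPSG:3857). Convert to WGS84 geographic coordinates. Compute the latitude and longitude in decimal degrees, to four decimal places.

R = 6378137 m. λ = x/R = -145.07680447°.
φ = 2·arctan(exp(y/R)) − 90° = 2·arctan(1.93158) − 90° = 35.25770055°.

lat 35.2577°, lon -145.0768°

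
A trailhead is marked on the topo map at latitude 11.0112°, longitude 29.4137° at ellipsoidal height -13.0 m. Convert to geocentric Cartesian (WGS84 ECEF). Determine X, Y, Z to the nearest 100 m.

X 5454300 m, Y 3075100 m, Z 1210200 m

WGS84: a = 6378137 m, e² = 0.006694380; N(φ) = a/√(1−e²sin²φ) = 6378915.977 m.
X = (N+h)·cosφ·cosλ = 5454340.981 m; Y = (N+h)·cosφ·sinλ = 3075081.693 m; Z = (N(1−e²)+h)·sinφ = 1210219.775 m.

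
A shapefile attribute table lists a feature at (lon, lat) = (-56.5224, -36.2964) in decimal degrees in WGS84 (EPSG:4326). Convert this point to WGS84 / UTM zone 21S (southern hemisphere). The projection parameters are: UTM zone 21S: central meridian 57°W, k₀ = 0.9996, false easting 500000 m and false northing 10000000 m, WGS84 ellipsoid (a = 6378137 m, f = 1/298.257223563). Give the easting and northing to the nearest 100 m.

E 542900 m, N 5983100 m

Zone 21 central meridian λ₀ = 6×21 − 183 = -57°; Δλ = +0.4776°.
Transverse Mercator on WGS84 with k₀ = 0.9996 gives E = 542883.451 m, N = 5983069.835 m.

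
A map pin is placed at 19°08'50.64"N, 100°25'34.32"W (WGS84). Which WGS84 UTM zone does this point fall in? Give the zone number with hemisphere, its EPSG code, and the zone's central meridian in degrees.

Zone 14N (EPSG:32614), central meridian -99°

UTM zone = ⌊(λ + 180)/6⌋ + 1; -100.4262° ∈ [-102°, -96°) → zone 14.
Hemisphere: N (φ ≥ 0).
Central meridian λ₀ = 6×14 − 183 = -99°.
EPSG code: 32614.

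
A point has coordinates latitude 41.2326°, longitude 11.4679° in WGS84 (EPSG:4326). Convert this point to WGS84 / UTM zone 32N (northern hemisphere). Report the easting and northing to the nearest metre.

Zone 32 central meridian λ₀ = 6×32 − 183 = 9°; Δλ = +2.4679°.
Transverse Mercator on WGS84 with k₀ = 0.9996 gives E = 706831.305 m, N = 4567515.352 m.

E 706831 m, N 4567515 m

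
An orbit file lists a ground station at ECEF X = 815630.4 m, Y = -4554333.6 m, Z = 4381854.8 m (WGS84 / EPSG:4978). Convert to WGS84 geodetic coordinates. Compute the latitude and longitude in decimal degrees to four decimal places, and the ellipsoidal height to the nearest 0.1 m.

λ = atan2(Y, X) = -79.84660059°; p = √(X²+Y²) = 4626792.4 m.
Bowring's method on WGS84 (a = 6378137 m, b = 6356752.314 m) gives φ = 43.63459989°, h = 4430.770 m.

lat 43.6346°, lon -79.8466°, h 4430.8 m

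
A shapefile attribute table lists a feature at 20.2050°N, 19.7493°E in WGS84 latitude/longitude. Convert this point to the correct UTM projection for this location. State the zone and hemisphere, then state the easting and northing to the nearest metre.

Longitude 19.7493° lies in the 6° band [18°, 24°), giving zone 34; latitude is north of the equator, so 34N.
Zone 34 central meridian λ₀ = 6×34 − 183 = 21°; Δλ = -1.2507°.
Transverse Mercator on WGS84 with k₀ = 0.9996 gives E = 369332.487 m, N = 2234659.494 m.

Zone 34N: E 369332 m, N 2234659 m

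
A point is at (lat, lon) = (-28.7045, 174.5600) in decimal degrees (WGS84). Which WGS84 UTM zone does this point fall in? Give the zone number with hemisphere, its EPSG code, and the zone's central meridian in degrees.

UTM zone = ⌊(λ + 180)/6⌋ + 1; 174.5600° ∈ [174°, 180°) → zone 60.
Hemisphere: S (φ < 0).
Central meridian λ₀ = 6×60 − 183 = 177°.
EPSG code: 32760.

Zone 60S (EPSG:32760), central meridian 177°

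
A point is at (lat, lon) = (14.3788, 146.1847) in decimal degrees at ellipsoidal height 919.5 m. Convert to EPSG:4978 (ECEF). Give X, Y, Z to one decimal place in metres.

WGS84: a = 6378137 m, e² = 0.006694380; N(φ) = a/√(1−e²sin²φ) = 6379453.959 m.
X = (N+h)·cosφ·cosλ = -5134988.672 m; Y = (N+h)·cosφ·sinλ = 3439561.392 m; Z = (N(1−e²)+h)·sinφ = 1573842.249 m.

X -5134988.7 m, Y 3439561.4 m, Z 1573842.2 m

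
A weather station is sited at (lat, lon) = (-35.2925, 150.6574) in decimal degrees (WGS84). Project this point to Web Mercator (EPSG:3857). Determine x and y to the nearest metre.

Web Mercator is spherical with R = a = 6378137 m.
x = R·λ = 6378137 × 2.629467672 = 16771105.052 m.
y = R·ln tan(π/4 + φ/2) = 6378137 × -0.659079934 = -4203702.114 m.

x 16771105 m, y -4203702 m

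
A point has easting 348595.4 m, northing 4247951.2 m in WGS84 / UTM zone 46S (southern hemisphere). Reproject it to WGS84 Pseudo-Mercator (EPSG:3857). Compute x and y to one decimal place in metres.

Unproject from UTM 46S (λ₀ = 93°) → φ = -51.89859981°, λ = 90.79940053°.
Web Mercator (R = 6378137 m): x = 10107743.032 m, y = -6781811.724 m.

x 10107743.0 m, y -6781811.7 m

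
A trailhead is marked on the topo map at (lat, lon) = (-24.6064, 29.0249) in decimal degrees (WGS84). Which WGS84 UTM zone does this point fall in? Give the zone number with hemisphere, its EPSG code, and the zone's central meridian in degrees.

UTM zone = ⌊(λ + 180)/6⌋ + 1; 29.0249° ∈ [24°, 30°) → zone 35.
Hemisphere: S (φ < 0).
Central meridian λ₀ = 6×35 − 183 = 27°.
EPSG code: 32735.

Zone 35S (EPSG:32735), central meridian 27°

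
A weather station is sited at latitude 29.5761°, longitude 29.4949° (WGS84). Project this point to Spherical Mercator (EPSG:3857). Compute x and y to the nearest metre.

Web Mercator is spherical with R = a = 6378137 m.
x = R·λ = 6378137 × 0.514783118 = 3283357.249 m.
y = R·ln tan(π/4 + φ/2) = 6378137 × 0.540781266 = 3449177.000 m.

x 3283357 m, y 3449177 m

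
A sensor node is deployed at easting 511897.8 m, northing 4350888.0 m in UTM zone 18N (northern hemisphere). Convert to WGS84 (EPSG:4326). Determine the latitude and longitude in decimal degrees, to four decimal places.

lat 39.3073°, lon -74.8620°

Zone 18N: λ₀ = -75°, k₀ = 0.9996, false easting 500000 m.
Meridian distance M = (N − FN)/k₀ = 4352629.1 m.
Inverse transverse Mercator on WGS84 gives φ = 39.30730025°, λ = -74.86200003°.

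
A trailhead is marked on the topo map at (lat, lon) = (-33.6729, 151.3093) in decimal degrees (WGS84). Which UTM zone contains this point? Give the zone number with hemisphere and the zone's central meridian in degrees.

Zone 56S, central meridian 153°

UTM zone = ⌊(λ + 180)/6⌋ + 1; 151.3093° ∈ [150°, 156°) → zone 56.
Hemisphere: S (φ < 0).
Central meridian λ₀ = 6×56 − 183 = 153°.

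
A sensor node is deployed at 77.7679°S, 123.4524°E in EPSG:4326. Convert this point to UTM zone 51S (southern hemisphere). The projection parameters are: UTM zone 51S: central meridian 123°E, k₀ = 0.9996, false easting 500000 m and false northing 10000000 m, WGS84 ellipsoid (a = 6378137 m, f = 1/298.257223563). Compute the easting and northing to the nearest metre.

Zone 51 central meridian λ₀ = 6×51 − 183 = 123°; Δλ = +0.4524°.
Transverse Mercator on WGS84 with k₀ = 0.9996 gives E = 510699.984 m, N = 1367491.396 m.

E 510700 m, N 1367491 m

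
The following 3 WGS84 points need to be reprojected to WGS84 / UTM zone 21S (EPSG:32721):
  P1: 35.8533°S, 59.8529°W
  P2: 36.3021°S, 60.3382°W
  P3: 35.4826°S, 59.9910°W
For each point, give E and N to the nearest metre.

P1: E 242366 m, N 6028564 m; P2: E 200237 m, N 5977370 m; P3: E 228638 m, N 6069323 m

UTM zone 21S: λ₀ = -57°, k₀ = 0.9996.
P1 (-35.8533°, -59.8529°) → (242365.842, 6028563.880) m.
P2 (-36.3021°, -60.3382°) → (200236.524, 5977369.989) m.
P3 (-35.4826°, -59.9910°) → (228637.926, 6069322.775) m.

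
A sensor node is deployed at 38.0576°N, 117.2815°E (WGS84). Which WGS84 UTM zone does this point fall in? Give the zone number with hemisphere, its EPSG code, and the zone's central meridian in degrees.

UTM zone = ⌊(λ + 180)/6⌋ + 1; 117.2815° ∈ [114°, 120°) → zone 50.
Hemisphere: N (φ ≥ 0).
Central meridian λ₀ = 6×50 − 183 = 117°.
EPSG code: 32650.

Zone 50N (EPSG:32650), central meridian 117°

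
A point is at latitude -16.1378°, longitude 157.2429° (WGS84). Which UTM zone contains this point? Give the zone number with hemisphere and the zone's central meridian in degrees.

Zone 57S, central meridian 159°

UTM zone = ⌊(λ + 180)/6⌋ + 1; 157.2429° ∈ [156°, 162°) → zone 57.
Hemisphere: S (φ < 0).
Central meridian λ₀ = 6×57 − 183 = 159°.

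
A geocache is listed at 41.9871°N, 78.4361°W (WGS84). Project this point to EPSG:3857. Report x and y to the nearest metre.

Web Mercator is spherical with R = a = 6378137 m.
x = R·λ = 6378137 × -1.368968197 = -8731466.712 m.
y = R·ln tan(π/4 + φ/2) = 6378137 × 0.808864294 = 5159047.282 m.

x -8731467 m, y 5159047 m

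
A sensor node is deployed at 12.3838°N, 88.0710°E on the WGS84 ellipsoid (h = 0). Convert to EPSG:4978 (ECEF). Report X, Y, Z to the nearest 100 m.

X 209700 m, Y 6227200 m, Z 1358900 m

WGS84: a = 6378137 m, e² = 0.006694380; N(φ) = a/√(1−e²sin²φ) = 6379119.118 m.
X = (N+h)·cosφ·cosλ = 209731.711 m; Y = (N+h)·cosφ·sinλ = 6227164.968 m; Z = (N(1−e²)+h)·sinφ = 1358902.280 m.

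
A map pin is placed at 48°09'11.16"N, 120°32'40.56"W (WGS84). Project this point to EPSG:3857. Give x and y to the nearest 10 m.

Web Mercator is spherical with R = a = 6378137 m.
x = R·λ = 6378137 × -2.103900165 = -13418963.490 m.
y = R·ln tan(π/4 + φ/2) = 6378137 × 0.961466196 = 6132363.119 m.

x -13418960 m, y 6132360 m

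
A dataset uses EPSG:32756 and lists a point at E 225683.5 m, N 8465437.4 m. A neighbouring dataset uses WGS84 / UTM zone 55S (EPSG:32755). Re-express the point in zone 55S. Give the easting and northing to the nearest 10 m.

UTM 56S → geographic: φ = -13.86779963°, λ = 150.46199997°.
UTM 55S (λ₀ = 147°) forward: E = 874279.783 m, N = 8464181.666 m.

E 874280 m, N 8464180 m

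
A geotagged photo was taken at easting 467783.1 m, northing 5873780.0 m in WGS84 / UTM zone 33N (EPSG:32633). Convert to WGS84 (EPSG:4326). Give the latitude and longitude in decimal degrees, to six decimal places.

lat 53.012600°, lon 14.519800°

Zone 33N: λ₀ = 15°, k₀ = 0.9996, false easting 500000 m.
Meridian distance M = (N − FN)/k₀ = 5876130.5 m.
Inverse transverse Mercator on WGS84 gives φ = 53.01259987°, λ = 14.51980021°.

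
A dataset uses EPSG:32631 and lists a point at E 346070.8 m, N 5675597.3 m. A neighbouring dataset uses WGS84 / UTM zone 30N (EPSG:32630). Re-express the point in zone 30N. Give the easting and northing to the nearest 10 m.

E 765130 m, N 5680140 m

UTM 31N → geographic: φ = 51.21100020°, λ = 0.79619983°.
UTM 30N (λ₀ = -3°) forward: E = 765126.150 m, N = 5680139.903 m.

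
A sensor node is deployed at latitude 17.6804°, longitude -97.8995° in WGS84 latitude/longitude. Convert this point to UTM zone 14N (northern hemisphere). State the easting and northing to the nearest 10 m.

E 616720 m, N 1955170 m

Zone 14 central meridian λ₀ = 6×14 − 183 = -99°; Δλ = +1.1005°.
Transverse Mercator on WGS84 with k₀ = 0.9996 gives E = 616715.772 m, N = 1955167.274 m.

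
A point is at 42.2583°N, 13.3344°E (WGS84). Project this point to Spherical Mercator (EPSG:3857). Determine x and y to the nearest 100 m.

Web Mercator is spherical with R = a = 6378137 m.
x = R·λ = 6378137 × 0.232729184 = 1484378.618 m.
y = R·ln tan(π/4 + φ/2) = 6378137 × 0.815245957 = 5199750.405 m.

x 1484400 m, y 5199800 m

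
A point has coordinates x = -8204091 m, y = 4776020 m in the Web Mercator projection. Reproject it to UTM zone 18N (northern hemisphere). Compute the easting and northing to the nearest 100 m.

E 612100 m, N 4359600 m

Web Mercator inverse (R = 6378137 m) → φ = 39.37840013°, λ = -73.69860338°.
UTM 18N forward: E = 612089.421 m, N = 4359577.125 m.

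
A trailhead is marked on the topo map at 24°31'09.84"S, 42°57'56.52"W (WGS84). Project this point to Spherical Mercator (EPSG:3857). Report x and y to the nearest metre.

Web Mercator is spherical with R = a = 6378137 m.
x = R·λ = 6378137 × -0.749892930 = -4782919.846 m.
y = R·ln tan(π/4 + φ/2) = 6378137 × -0.441638084 = -2816828.201 m.

x -4782920 m, y -2816828 m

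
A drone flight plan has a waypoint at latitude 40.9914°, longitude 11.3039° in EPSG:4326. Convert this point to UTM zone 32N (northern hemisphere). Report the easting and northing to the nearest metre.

Zone 32 central meridian λ₀ = 6×32 − 183 = 9°; Δλ = +2.3039°.
Transverse Mercator on WGS84 with k₀ = 0.9996 gives E = 693794.087 m, N = 4540358.880 m.

E 693794 m, N 4540359 m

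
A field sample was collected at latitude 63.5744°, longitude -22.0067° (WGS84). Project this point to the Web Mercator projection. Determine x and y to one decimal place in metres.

Web Mercator is spherical with R = a = 6378137 m.
x = R·λ = 6378137 × -0.384089372 = -2449774.638 m.
y = R·ln tan(π/4 + φ/2) = 6378137 × 1.449091096 = 9242501.534 m.

x -2449774.6 m, y 9242501.5 m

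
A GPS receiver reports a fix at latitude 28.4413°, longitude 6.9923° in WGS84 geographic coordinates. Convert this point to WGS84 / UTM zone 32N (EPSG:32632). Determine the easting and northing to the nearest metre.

Zone 32 central meridian λ₀ = 6×32 − 183 = 9°; Δλ = -2.0077°.
Transverse Mercator on WGS84 with k₀ = 0.9996 gives E = 303385.766 m, N = 3147730.043 m.

E 303386 m, N 3147730 m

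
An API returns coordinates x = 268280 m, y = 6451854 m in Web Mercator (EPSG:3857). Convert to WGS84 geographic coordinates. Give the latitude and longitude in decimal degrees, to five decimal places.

lat 50.03220°, lon 2.41000°

R = 6378137 m. λ = x/R = 2.41000024°.
φ = 2·arctan(exp(y/R)) − 90° = 2·arctan(2.74988) − 90° = 50.03219895°.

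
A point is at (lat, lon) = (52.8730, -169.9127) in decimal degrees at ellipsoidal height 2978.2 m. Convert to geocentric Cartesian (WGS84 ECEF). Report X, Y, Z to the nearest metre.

X -3800091 m, Y -676030 m, Z 5064400 m

WGS84: a = 6378137 m, e² = 0.006694380; N(φ) = a/√(1−e²sin²φ) = 6391751.638 m.
X = (N+h)·cosφ·cosλ = -3800091.174 m; Y = (N+h)·cosφ·sinλ = -676030.327 m; Z = (N(1−e²)+h)·sinφ = 5064399.944 m.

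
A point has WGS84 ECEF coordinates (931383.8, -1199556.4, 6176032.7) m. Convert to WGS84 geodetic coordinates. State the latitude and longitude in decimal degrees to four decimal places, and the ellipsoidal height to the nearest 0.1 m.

lat 76.2740°, lon -52.1728°, h 2049.2 m

λ = atan2(Y, X) = -52.17279874°; p = √(X²+Y²) = 1518687.4 m.
Bowring's method on WGS84 (a = 6378137 m, b = 6356752.314 m) gives φ = 76.27399996°, h = 2049.161 m.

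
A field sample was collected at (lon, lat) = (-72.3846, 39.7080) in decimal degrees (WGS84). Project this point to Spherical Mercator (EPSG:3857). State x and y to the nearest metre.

Web Mercator is spherical with R = a = 6378137 m.
x = R·λ = 6378137 × -1.263349598 = -8057816.813 m.
y = R·ln tan(π/4 + φ/2) = 6378137 × 0.756270981 = 4823599.923 m.

x -8057817 m, y 4823600 m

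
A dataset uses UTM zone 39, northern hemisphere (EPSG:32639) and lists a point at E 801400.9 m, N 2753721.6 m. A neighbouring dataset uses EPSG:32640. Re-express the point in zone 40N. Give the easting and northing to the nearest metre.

E 195121 m, N 2753798 m

UTM 39N → geographic: φ = 24.86879992°, λ = 53.98279979°.
UTM 40N (λ₀ = 57°) forward: E = 195120.985 m, N = 2753798.257 m.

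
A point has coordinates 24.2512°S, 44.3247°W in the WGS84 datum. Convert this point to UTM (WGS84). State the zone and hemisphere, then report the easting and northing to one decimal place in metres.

Longitude -44.3247° lies in the 6° band [-48°, -42°), giving zone 23; latitude is south of the equator, so 23S.
Zone 23 central meridian λ₀ = 6×23 − 183 = -45°; Δλ = +0.6753°.
Transverse Mercator on WGS84 with k₀ = 0.9996 gives E = 568552.565 m, N = 7317795.731 m.

Zone 23S: E 568552.6 m, N 7317795.7 m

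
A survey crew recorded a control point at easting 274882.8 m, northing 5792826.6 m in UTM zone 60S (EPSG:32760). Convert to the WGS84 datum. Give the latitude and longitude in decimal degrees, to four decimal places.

Zone 60S: λ₀ = 177°, k₀ = 0.9996, false easting 500000 m, false northing 10000000 m.
Meridian distance M = (N − FN)/k₀ = -4208856.9 m.
Inverse transverse Mercator on WGS84 gives φ = -37.98429990°, λ = 174.43670053°.

lat -37.9843°, lon 174.4367°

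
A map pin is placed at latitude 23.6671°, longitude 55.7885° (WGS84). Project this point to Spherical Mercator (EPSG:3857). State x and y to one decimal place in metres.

x 6210347.4 m, y 2712894.9 m

Web Mercator is spherical with R = a = 6378137 m.
x = R·λ = 6378137 × 0.973693010 = 6210347.412 m.
y = R·ln tan(π/4 + φ/2) = 6378137 × 0.425342846 = 2712894.946 m.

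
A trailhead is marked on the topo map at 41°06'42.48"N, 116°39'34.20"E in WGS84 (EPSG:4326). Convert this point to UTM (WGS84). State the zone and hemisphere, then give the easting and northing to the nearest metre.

Longitude 116.6595° lies in the 6° band [114°, 120°), giving zone 50; latitude is north of the equator, so 50N.
Zone 50 central meridian λ₀ = 6×50 − 183 = 117°; Δλ = -0.3405°.
Transverse Mercator on WGS84 with k₀ = 0.9996 gives E = 471411.848 m, N = 4551223.899 m.

Zone 50N: E 471412 m, N 4551224 m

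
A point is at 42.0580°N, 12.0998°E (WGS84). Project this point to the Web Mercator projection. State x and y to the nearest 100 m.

Web Mercator is spherical with R = a = 6378137 m.
x = R·λ = 6378137 × 0.211181349 = 1346943.575 m.
y = R·ln tan(π/4 + φ/2) = 6378137 × 0.810530023 = 5169671.526 m.

x 1346900 m, y 5169700 m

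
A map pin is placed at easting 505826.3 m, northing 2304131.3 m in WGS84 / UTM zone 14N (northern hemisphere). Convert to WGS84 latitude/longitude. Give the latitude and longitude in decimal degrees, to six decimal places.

lat 20.837200°, lon -98.944000°

Zone 14N: λ₀ = -99°, k₀ = 0.9996, false easting 500000 m.
Meridian distance M = (N − FN)/k₀ = 2305053.3 m.
Inverse transverse Mercator on WGS84 gives φ = 20.83719999°, λ = -98.94400002°.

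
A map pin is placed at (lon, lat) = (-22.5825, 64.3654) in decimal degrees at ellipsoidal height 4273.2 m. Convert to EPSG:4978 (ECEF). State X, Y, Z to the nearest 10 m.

X 2556470 m, Y -1063240 m, Z 5731310 m

WGS84: a = 6378137 m, e² = 0.006694380; N(φ) = a/√(1−e²sin²φ) = 6395561.138 m.
X = (N+h)·cosφ·cosλ = 2556474.301 m; Y = (N+h)·cosφ·sinλ = -1063241.533 m; Z = (N(1−e²)+h)·sinφ = 5731307.646 m.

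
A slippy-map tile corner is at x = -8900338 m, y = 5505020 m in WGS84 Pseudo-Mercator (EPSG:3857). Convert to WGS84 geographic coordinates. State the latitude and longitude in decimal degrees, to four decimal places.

lat 44.2552°, lon -79.9531°

R = 6378137 m. λ = x/R = -79.95309659°.
φ = 2·arctan(exp(y/R)) − 90° = 2·arctan(2.37052) − 90° = 44.25519819°.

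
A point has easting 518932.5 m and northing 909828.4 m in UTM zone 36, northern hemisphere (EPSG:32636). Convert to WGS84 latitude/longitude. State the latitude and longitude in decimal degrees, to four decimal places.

Zone 36N: λ₀ = 33°, k₀ = 0.9996, false easting 500000 m.
Meridian distance M = (N − FN)/k₀ = 910192.5 m.
Inverse transverse Mercator on WGS84 gives φ = 8.23089988°, λ = 33.17190040°.

lat 8.2309°, lon 33.1719°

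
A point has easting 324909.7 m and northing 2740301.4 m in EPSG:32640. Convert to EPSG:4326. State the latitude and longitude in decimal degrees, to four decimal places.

Zone 40N: λ₀ = 57°, k₀ = 0.9996, false easting 500000 m.
Meridian distance M = (N − FN)/k₀ = 2741398.0 m.
Inverse transverse Mercator on WGS84 gives φ = 24.76740007°, λ = 55.26830007°.

lat 24.7674°, lon 55.2683°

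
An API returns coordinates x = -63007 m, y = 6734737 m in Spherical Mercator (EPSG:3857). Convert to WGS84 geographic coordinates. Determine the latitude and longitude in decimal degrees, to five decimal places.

R = 6378137 m. λ = x/R = -0.56600151°.
φ = 2·arctan(exp(y/R)) − 90° = 2·arctan(2.87459) − 90° = 51.63690156°.

lat 51.63690°, lon -0.56600°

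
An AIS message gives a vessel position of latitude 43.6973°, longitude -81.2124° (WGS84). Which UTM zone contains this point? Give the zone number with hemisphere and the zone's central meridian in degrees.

UTM zone = ⌊(λ + 180)/6⌋ + 1; -81.2124° ∈ [-84°, -78°) → zone 17.
Hemisphere: N (φ ≥ 0).
Central meridian λ₀ = 6×17 − 183 = -81°.

Zone 17N, central meridian -81°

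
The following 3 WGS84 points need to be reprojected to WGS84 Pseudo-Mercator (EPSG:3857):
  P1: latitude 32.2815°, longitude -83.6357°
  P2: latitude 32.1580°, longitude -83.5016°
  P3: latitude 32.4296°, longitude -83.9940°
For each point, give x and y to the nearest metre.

Web Mercator: x = R·λ, y = R·ln tan(π/4+φ/2), R = 6378137 m.
P1 (32.2815°, -83.6357°) → (-9310283.536, 3800318.863) m.
P2 (32.1580°, -83.5016°) → (-9295355.592, 3784068.498) m.
P3 (32.4296°, -83.9940°) → (-9350169.310, 3819835.352) m.

P1: x -9310284 m, y 3800319 m; P2: x -9295356 m, y 3784068 m; P3: x -9350169 m, y 3819835 m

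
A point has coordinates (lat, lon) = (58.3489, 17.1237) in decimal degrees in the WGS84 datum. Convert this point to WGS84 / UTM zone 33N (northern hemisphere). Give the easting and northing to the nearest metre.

Zone 33 central meridian λ₀ = 6×33 − 183 = 15°; Δλ = +2.1237°.
Transverse Mercator on WGS84 with k₀ = 0.9996 gives E = 624294.097 m, N = 6469516.585 m.

E 624294 m, N 6469517 m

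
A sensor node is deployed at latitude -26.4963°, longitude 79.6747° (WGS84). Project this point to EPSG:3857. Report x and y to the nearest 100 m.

x 8869300 m, y -3060700 m

Web Mercator is spherical with R = a = 6378137 m.
x = R·λ = 6378137 × 1.390585846 = 8869347.033 m.
y = R·ln tan(π/4 + φ/2) = 6378137 × -0.479870660 = -3060680.809 m.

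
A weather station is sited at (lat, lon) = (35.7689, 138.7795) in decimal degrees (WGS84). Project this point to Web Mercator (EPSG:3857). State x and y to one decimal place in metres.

x 15448863.3 m, y 4268868.8 m

Web Mercator is spherical with R = a = 6378137 m.
x = R·λ = 6378137 × 2.422159209 = 15448863.273 m.
y = R·ln tan(π/4 + φ/2) = 6378137 × 0.669297129 = 4268868.785 m.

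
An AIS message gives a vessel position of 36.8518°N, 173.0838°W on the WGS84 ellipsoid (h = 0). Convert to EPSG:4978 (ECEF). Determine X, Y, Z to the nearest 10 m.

WGS84: a = 6378137 m, e² = 0.006694380; N(φ) = a/√(1−e²sin²φ) = 6385830.004 m.
X = (N+h)·cosφ·cosλ = -5072691.134 m; Y = (N+h)·cosφ·sinλ = -615318.401 m; Z = (N(1−e²)+h)·sinφ = 3804245.471 m.

X -5072690 m, Y -615320 m, Z 3804250 m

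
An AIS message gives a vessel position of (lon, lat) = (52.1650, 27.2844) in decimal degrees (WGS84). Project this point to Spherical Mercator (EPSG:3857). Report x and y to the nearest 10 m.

Web Mercator is spherical with R = a = 6378137 m.
x = R·λ = 6378137 × 0.910451004 = 5806981.237 m.
y = R·ln tan(π/4 + φ/2) = 6378137 × 0.495293363 = 3159048.926 m.

x 5806980 m, y 3159050 m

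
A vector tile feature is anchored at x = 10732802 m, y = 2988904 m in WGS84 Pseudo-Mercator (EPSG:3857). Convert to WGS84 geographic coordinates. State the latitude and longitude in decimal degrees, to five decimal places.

R = 6378137 m. λ = x/R = 96.41440078°.
φ = 2·arctan(exp(y/R)) − 90° = 2·arctan(1.59778) − 90° = 25.91780260°.

lat 25.91780°, lon 96.41440°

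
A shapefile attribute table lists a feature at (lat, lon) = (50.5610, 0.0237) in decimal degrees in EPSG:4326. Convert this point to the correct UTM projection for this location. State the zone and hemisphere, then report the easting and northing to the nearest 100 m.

Longitude 0.0237° lies in the 6° band [0°, 6°), giving zone 31; latitude is north of the equator, so 31N.
Zone 31 central meridian λ₀ = 6×31 − 183 = 3°; Δλ = -2.9763°.
Transverse Mercator on WGS84 with k₀ = 0.9996 gives E = 289207.865 m, N = 5605238.297 m.

Zone 31N: E 289200 m, N 5605200 m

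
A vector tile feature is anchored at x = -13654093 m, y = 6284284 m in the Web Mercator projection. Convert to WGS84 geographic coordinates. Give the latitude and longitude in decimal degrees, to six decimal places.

R = 6378137 m. λ = x/R = -122.65680433°.
φ = 2·arctan(exp(y/R)) − 90° = 2·arctan(2.67858) − 90° = 49.05550097°.

lat 49.055501°, lon -122.656804°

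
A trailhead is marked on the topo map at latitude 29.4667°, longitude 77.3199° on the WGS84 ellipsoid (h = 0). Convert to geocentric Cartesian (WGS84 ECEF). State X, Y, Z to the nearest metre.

X 1219929 m, Y 5422031 m, Z 3119042 m

WGS84: a = 6378137 m, e² = 0.006694380; N(φ) = a/√(1−e²sin²φ) = 6383309.339 m.
X = (N+h)·cosφ·cosλ = 1219928.785 m; Y = (N+h)·cosφ·sinλ = 5422030.981 m; Z = (N(1−e²)+h)·sinφ = 3119041.637 m.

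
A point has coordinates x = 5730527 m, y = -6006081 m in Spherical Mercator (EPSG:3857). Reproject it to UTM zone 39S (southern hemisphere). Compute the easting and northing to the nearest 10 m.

Web Mercator inverse (R = 6378137 m) → φ = -47.39069961°, λ = 51.47819990°.
UTM 39S forward: E = 536089.521 m, N = 4751306.528 m.

E 536090 m, N 4751310 m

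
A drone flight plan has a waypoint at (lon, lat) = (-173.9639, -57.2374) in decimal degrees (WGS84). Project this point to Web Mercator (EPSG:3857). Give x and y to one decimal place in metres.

x -19365572.8 m, y -7808796.8 m

Web Mercator is spherical with R = a = 6378137 m.
x = R·λ = 6378137 × -3.036242835 = -19365572.764 m.
y = R·ln tan(π/4 + φ/2) = 6378137 × -1.224306842 = -7808796.768 m.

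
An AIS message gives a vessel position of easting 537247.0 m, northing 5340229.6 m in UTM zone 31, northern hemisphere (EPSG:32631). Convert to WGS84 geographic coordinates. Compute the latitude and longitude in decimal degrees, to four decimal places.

lat 48.2142°, lon 3.5014°

Zone 31N: λ₀ = 3°, k₀ = 0.9996, false easting 500000 m.
Meridian distance M = (N − FN)/k₀ = 5342366.5 m.
Inverse transverse Mercator on WGS84 gives φ = 48.21419970°, λ = 3.50139943°.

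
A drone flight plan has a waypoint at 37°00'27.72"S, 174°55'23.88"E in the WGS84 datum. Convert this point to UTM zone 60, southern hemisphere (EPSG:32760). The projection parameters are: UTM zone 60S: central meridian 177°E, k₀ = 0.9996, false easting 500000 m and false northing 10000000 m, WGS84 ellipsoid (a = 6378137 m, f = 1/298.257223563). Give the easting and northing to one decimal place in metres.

Zone 60 central meridian λ₀ = 6×60 − 183 = 177°; Δλ = -2.0767°.
Transverse Mercator on WGS84 with k₀ = 0.9996 gives E = 315230.790 m, N = 5902257.398 m.

E 315230.8 m, N 5902257.4 m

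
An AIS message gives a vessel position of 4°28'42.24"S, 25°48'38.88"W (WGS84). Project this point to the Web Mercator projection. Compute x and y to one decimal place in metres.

x -2873245.1 m, y -499041.6 m

Web Mercator is spherical with R = a = 6378137 m.
x = R·λ = 6378137 × -0.450483443 = -2873245.113 m.
y = R·ln tan(π/4 + φ/2) = 6378137 × -0.078242535 = -499041.610 m.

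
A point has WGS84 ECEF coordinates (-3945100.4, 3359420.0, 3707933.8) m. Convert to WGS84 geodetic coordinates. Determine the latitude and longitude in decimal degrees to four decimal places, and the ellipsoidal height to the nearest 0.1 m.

λ = atan2(Y, X) = 139.58419959°; p = √(X²+Y²) = 5181652.2 m.
Bowring's method on WGS84 (a = 6378137 m, b = 6356752.314 m) gives φ = 35.76939998°, h = 808.130 m.

lat 35.7694°, lon 139.5842°, h 808.1 m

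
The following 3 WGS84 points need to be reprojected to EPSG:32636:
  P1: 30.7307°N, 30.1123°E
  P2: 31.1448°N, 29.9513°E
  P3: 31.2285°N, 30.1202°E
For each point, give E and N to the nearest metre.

P1: E 223495 m, N 3403320 m; P2: E 209329 m, N 3449652 m; P3: E 225681 m, N 3458502 m

UTM zone 36N: λ₀ = 33°, k₀ = 0.9996.
P1 (30.7307°, 30.1123°) → (223494.653, 3403319.871) m.
P2 (31.1448°, 29.9513°) → (209329.086, 3449651.615) m.
P3 (31.2285°, 30.1202°) → (225680.767, 3458501.962) m.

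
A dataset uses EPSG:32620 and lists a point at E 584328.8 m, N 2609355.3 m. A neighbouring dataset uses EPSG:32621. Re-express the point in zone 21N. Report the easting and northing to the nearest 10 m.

E -28340 m, N 2618680 m

UTM 20N → geographic: φ = 23.59250042°, λ = -62.17349987°.
UTM 21N (λ₀ = -57°) forward: E = -28337.088 m, N = 2618676.159 m.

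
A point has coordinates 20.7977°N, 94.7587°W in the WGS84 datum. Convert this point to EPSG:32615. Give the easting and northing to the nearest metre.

E 316954 m, N 2300757 m

Zone 15 central meridian λ₀ = 6×15 − 183 = -93°; Δλ = -1.7587°.
Transverse Mercator on WGS84 with k₀ = 0.9996 gives E = 316953.605 m, N = 2300756.528 m.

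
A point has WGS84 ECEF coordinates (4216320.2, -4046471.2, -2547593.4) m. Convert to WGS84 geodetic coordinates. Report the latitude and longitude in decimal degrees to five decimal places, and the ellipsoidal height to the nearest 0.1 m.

λ = atan2(Y, X) = -43.82240032°; p = √(X²+Y²) = 5843910.1 m.
Bowring's method on WGS84 (a = 6378137 m, b = 6356752.314 m) gives φ = -23.69559978°, h = 362.489 m.

lat -23.69560°, lon -43.82240°, h 362.5 m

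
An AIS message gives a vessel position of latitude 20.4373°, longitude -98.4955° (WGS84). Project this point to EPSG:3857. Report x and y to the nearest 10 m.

x -10964470 m, y 2324910 m

Web Mercator is spherical with R = a = 6378137 m.
x = R·λ = 6378137 × -1.719070773 = -10964468.905 m.
y = R·ln tan(π/4 + φ/2) = 6378137 × 0.364512037 = 2324907.708 m.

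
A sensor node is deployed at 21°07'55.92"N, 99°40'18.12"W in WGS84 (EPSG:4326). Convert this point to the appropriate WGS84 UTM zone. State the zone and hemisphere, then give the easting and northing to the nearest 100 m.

Zone 14N: E 430300 m, N 2336900 m

Longitude -99.6717° lies in the 6° band [-102°, -96°), giving zone 14; latitude is north of the equator, so 14N.
Zone 14 central meridian λ₀ = 6×14 − 183 = -99°; Δλ = -0.6717°.
Transverse Mercator on WGS84 with k₀ = 0.9996 gives E = 430251.480 m, N = 2336926.090 m.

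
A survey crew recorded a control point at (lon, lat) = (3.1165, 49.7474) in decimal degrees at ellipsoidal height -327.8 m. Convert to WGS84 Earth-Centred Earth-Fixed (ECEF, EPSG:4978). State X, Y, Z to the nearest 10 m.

WGS84: a = 6378137 m, e² = 0.006694380; N(φ) = a/√(1−e²sin²φ) = 6390608.735 m.
X = (N+h)·cosφ·cosλ = 4123028.306 m; Y = (N+h)·cosφ·sinλ = 224486.079 m; Z = (N(1−e²)+h)·sinφ = 4844431.813 m.

X 4123030 m, Y 224490 m, Z 4844430 m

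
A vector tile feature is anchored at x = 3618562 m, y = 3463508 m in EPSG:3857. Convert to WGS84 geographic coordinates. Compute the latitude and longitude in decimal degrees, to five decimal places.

lat 29.68800°, lon 32.50610°

R = 6378137 m. λ = x/R = 32.50609551°.
φ = 2·arctan(exp(y/R)) − 90° = 2·arctan(1.72121) − 90° = 29.68800104°.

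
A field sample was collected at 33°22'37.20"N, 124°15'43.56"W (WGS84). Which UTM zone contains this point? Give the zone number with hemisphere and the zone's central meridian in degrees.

Zone 10N, central meridian -123°

UTM zone = ⌊(λ + 180)/6⌋ + 1; -124.2621° ∈ [-126°, -120°) → zone 10.
Hemisphere: N (φ ≥ 0).
Central meridian λ₀ = 6×10 − 183 = -123°.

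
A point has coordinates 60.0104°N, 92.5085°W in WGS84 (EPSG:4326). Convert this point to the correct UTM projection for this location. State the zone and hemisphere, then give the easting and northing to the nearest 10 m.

Zone 15N: E 527410 m, N 6652670 m

Longitude -92.5085° lies in the 6° band [-96°, -90°), giving zone 15; latitude is north of the equator, so 15N.
Zone 15 central meridian λ₀ = 6×15 − 183 = -93°; Δλ = +0.4915°.
Transverse Mercator on WGS84 with k₀ = 0.9996 gives E = 527405.958 m, N = 6652671.227 m.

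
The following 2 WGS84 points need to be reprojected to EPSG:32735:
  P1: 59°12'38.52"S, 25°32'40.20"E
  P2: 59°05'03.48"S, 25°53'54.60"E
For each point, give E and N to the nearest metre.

P1: E 416894 m, N 3435579 m; P2: E 436873 m, N 3450040 m

UTM zone 35S: λ₀ = 27°, k₀ = 0.9996.
P1 (-59.2107°, 25.5445°) → (416893.858, 3435579.154) m.
P2 (-59.0843°, 25.8985°) → (436872.869, 3450040.452) m.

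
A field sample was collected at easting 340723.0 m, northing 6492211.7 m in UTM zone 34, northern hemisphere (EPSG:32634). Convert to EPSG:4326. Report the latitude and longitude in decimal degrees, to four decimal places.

Zone 34N: λ₀ = 21°, k₀ = 0.9996, false easting 500000 m.
Meridian distance M = (N − FN)/k₀ = 6494809.6 m.
Inverse transverse Mercator on WGS84 gives φ = 58.54120003°, λ = 18.26350063°.

lat 58.5412°, lon 18.2635°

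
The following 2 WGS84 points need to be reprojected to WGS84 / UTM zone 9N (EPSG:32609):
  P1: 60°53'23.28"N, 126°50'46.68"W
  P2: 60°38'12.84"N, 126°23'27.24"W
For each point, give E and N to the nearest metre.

UTM zone 9N: λ₀ = -129°, k₀ = 0.9996.
P1 (60.8898°, -126.8463°) → (616873.495, 6752432.336) m.
P2 (60.6369°, -126.3909°) → (642697.657, 6725177.084) m.

P1: E 616873 m, N 6752432 m; P2: E 642698 m, N 6725177 m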